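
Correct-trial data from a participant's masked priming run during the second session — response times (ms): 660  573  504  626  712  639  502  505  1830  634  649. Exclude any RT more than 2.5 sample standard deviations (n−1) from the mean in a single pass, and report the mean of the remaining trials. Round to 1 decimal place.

n = 11, ΣRT = 7834, M = 712.182
Σ(x−M)² = 1424939.64; s = √(1424939.64/10) = 377.484
Cutoffs: 712.182 ± 2.5·377.484 → [-231.5, 1655.9]
Outside: 1830 → excluded.
Retained (n=10): Σ = 6004, mean = 6004/10 = 600.400

600.4 ms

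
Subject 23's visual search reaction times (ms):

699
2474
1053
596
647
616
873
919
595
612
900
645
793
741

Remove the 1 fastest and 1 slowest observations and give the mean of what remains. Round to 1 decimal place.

757.8 ms

Sorted: 595, 596, 612, 616, 645, 647, 699, 741, 793, 873, 900, 919, 1053, 2474
Drop lowest 1 (595) and highest 1 (2474)
Remaining (n=12): Σ = 9094, mean = 9094/12 = 757.833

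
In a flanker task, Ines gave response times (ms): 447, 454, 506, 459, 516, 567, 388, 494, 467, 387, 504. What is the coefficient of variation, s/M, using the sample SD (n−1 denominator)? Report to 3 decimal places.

n = 11, Σ = 5189, M = 471.7273
Σ(x−M)² = 29048.182; s = √(29048.182/10) = 53.8964
CV = 53.8964 / 471.7273 = 0.11425

0.114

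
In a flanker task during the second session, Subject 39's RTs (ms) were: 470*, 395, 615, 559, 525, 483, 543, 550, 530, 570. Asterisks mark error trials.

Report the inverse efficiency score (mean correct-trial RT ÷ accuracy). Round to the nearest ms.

Correct trials (n=9): 395, 615, 559, 525, 483, 543, 550, 530, 570
Mean correct RT = 4770/9 = 530.0000 ms
Proportion correct = 9/10
IES = 530.0000 / (9/10) = 588.889 ms

589 ms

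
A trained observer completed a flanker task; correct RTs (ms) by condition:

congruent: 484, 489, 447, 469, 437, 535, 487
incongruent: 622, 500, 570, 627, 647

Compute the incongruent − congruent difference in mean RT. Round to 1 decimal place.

114.9 ms

M(congruent) = 3348/7 = 478.286
M(incongruent) = 2966/5 = 593.200
Difference = 593.200 − 478.286 = 114.914 ms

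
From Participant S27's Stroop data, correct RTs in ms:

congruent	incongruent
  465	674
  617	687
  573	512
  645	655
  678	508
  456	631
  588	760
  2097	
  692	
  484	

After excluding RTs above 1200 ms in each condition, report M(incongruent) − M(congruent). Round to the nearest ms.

55 ms

congruent: exclude 2097
M(congruent) = 5198/9 = 577.556
M(incongruent) = 4427/7 = 632.429
Difference = 632.429 − 577.556 = 54.873 ms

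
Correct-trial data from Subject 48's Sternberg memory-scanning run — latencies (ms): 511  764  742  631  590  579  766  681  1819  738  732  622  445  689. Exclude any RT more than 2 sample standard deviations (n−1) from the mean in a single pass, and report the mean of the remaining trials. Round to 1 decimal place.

653.1 ms

n = 14, ΣRT = 10309, M = 736.357
Σ(x−M)² = 1385153.21; s = √(1385153.21/13) = 326.420
Cutoffs: 736.357 ± 2·326.420 → [83.5, 1389.2]
Outside: 1819 → excluded.
Retained (n=13): Σ = 8490, mean = 8490/13 = 653.077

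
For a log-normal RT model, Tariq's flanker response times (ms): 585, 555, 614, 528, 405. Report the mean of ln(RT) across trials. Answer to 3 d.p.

6.277

ln(RT): 6.3716, 6.3190, 6.4200, 6.2691, 6.0039
Σ ln(RT) = 31.3836
Mean = 31.3836/5 = 6.27671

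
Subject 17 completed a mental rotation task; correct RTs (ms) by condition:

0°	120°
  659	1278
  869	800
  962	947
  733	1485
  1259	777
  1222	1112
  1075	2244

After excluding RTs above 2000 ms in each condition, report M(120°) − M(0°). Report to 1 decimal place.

98.1 ms

120°: exclude 2244
M(0°) = 6779/7 = 968.429
M(120°) = 6399/6 = 1066.500
Difference = 1066.500 − 968.429 = 98.071 ms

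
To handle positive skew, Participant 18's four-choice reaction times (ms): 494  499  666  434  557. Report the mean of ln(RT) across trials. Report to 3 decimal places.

6.262

ln(RT): 6.2025, 6.2126, 6.5013, 6.0730, 6.3226
Σ ln(RT) = 31.3120
Mean = 31.3120/5 = 6.26241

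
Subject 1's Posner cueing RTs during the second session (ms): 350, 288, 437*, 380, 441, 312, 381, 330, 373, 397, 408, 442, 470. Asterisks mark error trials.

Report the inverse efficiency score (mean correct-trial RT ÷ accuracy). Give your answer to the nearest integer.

Correct trials (n=12): 350, 288, 380, 441, 312, 381, 330, 373, 397, 408, 442, 470
Mean correct RT = 4572/12 = 381.0000 ms
Proportion correct = 12/13
IES = 381.0000 / (12/13) = 412.750 ms

413 ms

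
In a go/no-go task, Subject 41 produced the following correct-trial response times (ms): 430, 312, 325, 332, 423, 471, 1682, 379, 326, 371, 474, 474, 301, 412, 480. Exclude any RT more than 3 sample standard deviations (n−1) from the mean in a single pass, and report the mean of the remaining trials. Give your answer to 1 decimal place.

n = 15, ΣRT = 7192, M = 479.467
Σ(x−M)² = 1607317.73; s = √(1607317.73/14) = 338.834
Cutoffs: 479.467 ± 3·338.834 → [-537.0, 1496.0]
Outside: 1682 → excluded.
Retained (n=14): Σ = 5510, mean = 5510/14 = 393.571

393.6 ms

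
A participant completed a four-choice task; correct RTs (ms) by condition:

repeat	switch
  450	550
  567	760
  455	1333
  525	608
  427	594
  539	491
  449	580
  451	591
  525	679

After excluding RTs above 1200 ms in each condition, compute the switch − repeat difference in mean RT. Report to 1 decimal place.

119.1 ms

switch: exclude 1333
M(repeat) = 4388/9 = 487.556
M(switch) = 4853/8 = 606.625
Difference = 606.625 − 487.556 = 119.069 ms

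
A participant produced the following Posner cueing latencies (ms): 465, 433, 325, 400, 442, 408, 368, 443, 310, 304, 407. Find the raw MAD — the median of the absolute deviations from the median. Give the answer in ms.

36 ms

Sorted: 304, 310, 325, 368, 400, 407, 408, 433, 442, 443, 465 → median = 407
|x − 407|: 58, 26, 82, 7, 35, 1, 39, 36, 97, 103, 0
Sorted deviations: 0, 1, 7, 26, 35, 36, 39, 58, 82, 97, 103 → MAD = 36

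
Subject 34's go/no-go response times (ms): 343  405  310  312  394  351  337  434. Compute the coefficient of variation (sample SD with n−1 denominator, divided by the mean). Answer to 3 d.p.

0.126

n = 8, Σ = 2886, M = 360.7500
Σ(x−M)² = 14355.500; s = √(14355.500/7) = 45.2856
CV = 45.2856 / 360.7500 = 0.12553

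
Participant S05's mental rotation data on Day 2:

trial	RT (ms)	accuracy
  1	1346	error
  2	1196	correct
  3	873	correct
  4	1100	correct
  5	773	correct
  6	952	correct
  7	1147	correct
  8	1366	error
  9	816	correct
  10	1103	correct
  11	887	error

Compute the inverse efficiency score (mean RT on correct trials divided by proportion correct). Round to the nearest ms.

1368 ms

Correct trials (n=8): 1196, 873, 1100, 773, 952, 1147, 816, 1103
Mean correct RT = 7960/8 = 995.0000 ms
Proportion correct = 8/11
IES = 995.0000 / (8/11) = 1368.125 ms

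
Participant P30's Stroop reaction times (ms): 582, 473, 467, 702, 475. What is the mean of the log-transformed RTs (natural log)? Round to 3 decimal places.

ln(RT): 6.3665, 6.1591, 6.1463, 6.5539, 6.1633
Σ ln(RT) = 31.3891
Mean = 31.3891/5 = 6.27783

6.278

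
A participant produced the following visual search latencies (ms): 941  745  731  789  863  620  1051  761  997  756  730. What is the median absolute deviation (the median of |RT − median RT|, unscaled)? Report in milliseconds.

31 ms

Sorted: 620, 730, 731, 745, 756, 761, 789, 863, 941, 997, 1051 → median = 761
|x − 761|: 180, 16, 30, 28, 102, 141, 290, 0, 236, 5, 31
Sorted deviations: 0, 5, 16, 28, 30, 31, 102, 141, 180, 236, 290 → MAD = 31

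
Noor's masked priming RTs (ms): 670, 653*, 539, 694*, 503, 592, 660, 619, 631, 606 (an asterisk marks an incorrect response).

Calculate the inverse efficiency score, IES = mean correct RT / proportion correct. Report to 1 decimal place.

Correct trials (n=8): 670, 539, 503, 592, 660, 619, 631, 606
Mean correct RT = 4820/8 = 602.5000 ms
Proportion correct = 8/10
IES = 602.5000 / (8/10) = 753.125 ms

753.1 ms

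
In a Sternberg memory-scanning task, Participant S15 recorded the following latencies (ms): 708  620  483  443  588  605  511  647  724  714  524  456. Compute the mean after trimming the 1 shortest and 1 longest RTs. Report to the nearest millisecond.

Sorted: 443, 456, 483, 511, 524, 588, 605, 620, 647, 708, 714, 724
Drop lowest 1 (443) and highest 1 (724)
Remaining (n=10): Σ = 5856, mean = 5856/10 = 585.600

586 ms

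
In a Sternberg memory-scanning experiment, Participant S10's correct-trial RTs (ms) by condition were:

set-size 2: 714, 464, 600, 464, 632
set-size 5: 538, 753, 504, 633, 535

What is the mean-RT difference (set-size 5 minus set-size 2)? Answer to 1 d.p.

17.8 ms

M(set-size 2) = 2874/5 = 574.800
M(set-size 5) = 2963/5 = 592.600
Difference = 592.600 − 574.800 = 17.800 ms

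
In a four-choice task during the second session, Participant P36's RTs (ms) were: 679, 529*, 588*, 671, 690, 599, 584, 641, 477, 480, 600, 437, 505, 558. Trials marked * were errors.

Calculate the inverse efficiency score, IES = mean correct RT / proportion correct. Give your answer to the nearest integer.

673 ms

Correct trials (n=12): 679, 671, 690, 599, 584, 641, 477, 480, 600, 437, 505, 558
Mean correct RT = 6921/12 = 576.7500 ms
Proportion correct = 12/14
IES = 576.7500 / (12/14) = 672.875 ms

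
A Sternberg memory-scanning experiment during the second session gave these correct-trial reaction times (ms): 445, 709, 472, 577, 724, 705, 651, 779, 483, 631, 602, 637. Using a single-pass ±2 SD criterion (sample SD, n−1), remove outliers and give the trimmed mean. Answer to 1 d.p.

n = 12, ΣRT = 7415, M = 617.917
Σ(x−M)² = 126032.92; s = √(126032.92/11) = 107.040
Cutoffs: 617.917 ± 2·107.040 → [403.8, 832.0]
No RTs fall outside the cutoffs; all 12 retained. Mean = 7415/12 = 617.917

617.9 ms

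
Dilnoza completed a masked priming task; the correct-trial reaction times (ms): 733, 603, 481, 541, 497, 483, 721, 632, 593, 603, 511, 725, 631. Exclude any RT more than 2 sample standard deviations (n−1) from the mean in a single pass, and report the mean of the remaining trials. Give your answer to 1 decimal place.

n = 13, ΣRT = 7754, M = 596.462
Σ(x−M)² = 99705.23; s = √(99705.23/12) = 91.152
Cutoffs: 596.462 ± 2·91.152 → [414.2, 778.8]
No RTs fall outside the cutoffs; all 13 retained. Mean = 7754/13 = 596.462

596.5 ms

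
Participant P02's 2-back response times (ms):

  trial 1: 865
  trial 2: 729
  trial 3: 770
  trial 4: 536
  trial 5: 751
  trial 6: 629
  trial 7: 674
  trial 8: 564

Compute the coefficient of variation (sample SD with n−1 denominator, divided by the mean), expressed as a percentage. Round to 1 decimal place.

n = 8, Σ = 5518, M = 689.7500
Σ(x−M)² = 85835.500; s = √(85835.500/7) = 110.7349
CV = 110.7349 / 689.7500 = 0.16054 = 16.054%

16.1%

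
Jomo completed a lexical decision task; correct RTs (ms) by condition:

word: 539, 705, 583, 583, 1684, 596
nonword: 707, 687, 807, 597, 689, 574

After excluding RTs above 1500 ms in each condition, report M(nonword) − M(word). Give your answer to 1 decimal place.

75.6 ms

word: exclude 1684
M(word) = 3006/5 = 601.200
M(nonword) = 4061/6 = 676.833
Difference = 676.833 − 601.200 = 75.633 ms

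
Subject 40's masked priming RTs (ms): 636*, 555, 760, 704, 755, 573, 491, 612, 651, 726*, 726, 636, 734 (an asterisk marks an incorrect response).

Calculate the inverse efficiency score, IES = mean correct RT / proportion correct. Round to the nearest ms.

773 ms

Correct trials (n=11): 555, 760, 704, 755, 573, 491, 612, 651, 726, 636, 734
Mean correct RT = 7197/11 = 654.2727 ms
Proportion correct = 11/13
IES = 654.2727 / (11/13) = 773.231 ms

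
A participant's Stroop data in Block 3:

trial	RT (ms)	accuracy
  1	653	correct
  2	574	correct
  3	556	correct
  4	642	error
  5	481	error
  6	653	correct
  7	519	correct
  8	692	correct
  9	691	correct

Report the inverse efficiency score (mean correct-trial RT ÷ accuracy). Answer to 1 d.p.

Correct trials (n=7): 653, 574, 556, 653, 519, 692, 691
Mean correct RT = 4338/7 = 619.7143 ms
Proportion correct = 7/9
IES = 619.7143 / (7/9) = 796.776 ms

796.8 ms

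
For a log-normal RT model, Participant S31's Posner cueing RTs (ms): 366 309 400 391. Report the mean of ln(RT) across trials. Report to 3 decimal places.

5.899

ln(RT): 5.9026, 5.7333, 5.9915, 5.9687
Σ ln(RT) = 23.5961
Mean = 23.5961/4 = 5.89904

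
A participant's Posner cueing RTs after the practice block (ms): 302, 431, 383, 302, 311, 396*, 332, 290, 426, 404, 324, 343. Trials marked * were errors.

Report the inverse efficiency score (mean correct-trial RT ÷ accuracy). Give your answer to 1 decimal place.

381.6 ms

Correct trials (n=11): 302, 431, 383, 302, 311, 332, 290, 426, 404, 324, 343
Mean correct RT = 3848/11 = 349.8182 ms
Proportion correct = 11/12
IES = 349.8182 / (11/12) = 381.620 ms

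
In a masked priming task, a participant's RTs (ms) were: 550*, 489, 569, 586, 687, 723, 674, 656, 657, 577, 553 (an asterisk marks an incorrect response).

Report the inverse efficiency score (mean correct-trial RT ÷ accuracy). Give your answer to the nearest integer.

Correct trials (n=10): 489, 569, 586, 687, 723, 674, 656, 657, 577, 553
Mean correct RT = 6171/10 = 617.1000 ms
Proportion correct = 10/11
IES = 617.1000 / (10/11) = 678.810 ms

679 ms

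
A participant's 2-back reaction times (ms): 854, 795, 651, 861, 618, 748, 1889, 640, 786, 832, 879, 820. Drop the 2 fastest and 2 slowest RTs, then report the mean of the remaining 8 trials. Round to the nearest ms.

793 ms

Sorted: 618, 640, 651, 748, 786, 795, 820, 832, 854, 861, 879, 1889
Drop lowest 2 (618, 640) and highest 2 (879, 1889)
Remaining (n=8): Σ = 6347, mean = 6347/8 = 793.375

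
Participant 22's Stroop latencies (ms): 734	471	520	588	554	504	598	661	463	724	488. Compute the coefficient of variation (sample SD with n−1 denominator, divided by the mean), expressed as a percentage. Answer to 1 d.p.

17.0%

n = 11, Σ = 6305, M = 573.1818
Σ(x−M)² = 94975.636; s = √(94975.636/10) = 97.4554
CV = 97.4554 / 573.1818 = 0.17003 = 17.003%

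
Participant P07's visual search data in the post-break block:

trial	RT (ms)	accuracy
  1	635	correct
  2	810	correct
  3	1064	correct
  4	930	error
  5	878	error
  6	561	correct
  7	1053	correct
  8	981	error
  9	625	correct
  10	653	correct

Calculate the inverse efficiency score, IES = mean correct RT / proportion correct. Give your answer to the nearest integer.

Correct trials (n=7): 635, 810, 1064, 561, 1053, 625, 653
Mean correct RT = 5401/7 = 771.5714 ms
Proportion correct = 7/10
IES = 771.5714 / (7/10) = 1102.245 ms

1102 ms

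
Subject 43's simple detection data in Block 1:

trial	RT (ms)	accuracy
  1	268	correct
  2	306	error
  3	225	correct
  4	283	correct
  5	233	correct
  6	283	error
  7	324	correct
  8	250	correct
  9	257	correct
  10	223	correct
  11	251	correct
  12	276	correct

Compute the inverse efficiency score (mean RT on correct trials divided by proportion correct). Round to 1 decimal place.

310.8 ms

Correct trials (n=10): 268, 225, 283, 233, 324, 250, 257, 223, 251, 276
Mean correct RT = 2590/10 = 259.0000 ms
Proportion correct = 10/12
IES = 259.0000 / (10/12) = 310.800 ms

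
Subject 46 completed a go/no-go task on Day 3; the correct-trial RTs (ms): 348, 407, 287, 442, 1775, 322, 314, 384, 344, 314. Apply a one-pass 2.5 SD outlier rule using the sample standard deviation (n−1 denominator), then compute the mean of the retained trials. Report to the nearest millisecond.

351 ms

n = 10, ΣRT = 4937, M = 493.700
Σ(x−M)² = 1844382.10; s = √(1844382.10/9) = 452.693
Cutoffs: 493.700 ± 2.5·452.693 → [-638.0, 1625.4]
Outside: 1775 → excluded.
Retained (n=9): Σ = 3162, mean = 3162/9 = 351.333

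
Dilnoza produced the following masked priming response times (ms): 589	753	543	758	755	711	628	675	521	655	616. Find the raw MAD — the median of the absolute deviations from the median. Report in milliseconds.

66 ms

Sorted: 521, 543, 589, 616, 628, 655, 675, 711, 753, 755, 758 → median = 655
|x − 655|: 66, 98, 112, 103, 100, 56, 27, 20, 134, 0, 39
Sorted deviations: 0, 20, 27, 39, 56, 66, 98, 100, 103, 112, 134 → MAD = 66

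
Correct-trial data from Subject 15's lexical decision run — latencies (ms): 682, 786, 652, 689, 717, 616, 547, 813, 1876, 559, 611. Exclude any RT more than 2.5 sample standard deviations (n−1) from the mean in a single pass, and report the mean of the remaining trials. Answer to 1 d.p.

667.2 ms

n = 11, ΣRT = 8548, M = 777.091
Σ(x−M)² = 1399072.91; s = √(1399072.91/10) = 374.042
Cutoffs: 777.091 ± 2.5·374.042 → [-158.0, 1712.2]
Outside: 1876 → excluded.
Retained (n=10): Σ = 6672, mean = 6672/10 = 667.200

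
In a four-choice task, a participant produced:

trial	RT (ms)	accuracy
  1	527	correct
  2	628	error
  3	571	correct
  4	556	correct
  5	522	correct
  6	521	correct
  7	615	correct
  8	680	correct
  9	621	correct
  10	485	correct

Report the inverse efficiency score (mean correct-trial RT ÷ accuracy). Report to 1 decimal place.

629.4 ms

Correct trials (n=9): 527, 571, 556, 522, 521, 615, 680, 621, 485
Mean correct RT = 5098/9 = 566.4444 ms
Proportion correct = 9/10
IES = 566.4444 / (9/10) = 629.383 ms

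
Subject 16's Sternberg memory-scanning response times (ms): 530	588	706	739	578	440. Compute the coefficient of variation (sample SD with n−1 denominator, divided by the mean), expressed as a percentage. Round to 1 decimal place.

n = 6, Σ = 3581, M = 596.8333
Σ(x−M)² = 61624.833; s = √(61624.833/5) = 111.0179
CV = 111.0179 / 596.8333 = 0.18601 = 18.601%

18.6%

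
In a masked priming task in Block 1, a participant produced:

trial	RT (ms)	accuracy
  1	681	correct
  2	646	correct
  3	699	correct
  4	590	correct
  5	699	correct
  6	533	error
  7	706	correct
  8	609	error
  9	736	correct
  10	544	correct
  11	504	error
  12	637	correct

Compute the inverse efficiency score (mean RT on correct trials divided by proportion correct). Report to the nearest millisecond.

Correct trials (n=9): 681, 646, 699, 590, 699, 706, 736, 544, 637
Mean correct RT = 5938/9 = 659.7778 ms
Proportion correct = 9/12
IES = 659.7778 / (9/12) = 879.704 ms

880 ms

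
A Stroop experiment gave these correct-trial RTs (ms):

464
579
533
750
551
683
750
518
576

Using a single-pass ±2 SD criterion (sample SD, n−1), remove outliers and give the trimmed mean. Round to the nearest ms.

600 ms

n = 9, ΣRT = 5404, M = 600.444
Σ(x−M)² = 85014.22; s = √(85014.22/8) = 103.086
Cutoffs: 600.444 ± 2·103.086 → [394.3, 806.6]
No RTs fall outside the cutoffs; all 9 retained. Mean = 5404/9 = 600.444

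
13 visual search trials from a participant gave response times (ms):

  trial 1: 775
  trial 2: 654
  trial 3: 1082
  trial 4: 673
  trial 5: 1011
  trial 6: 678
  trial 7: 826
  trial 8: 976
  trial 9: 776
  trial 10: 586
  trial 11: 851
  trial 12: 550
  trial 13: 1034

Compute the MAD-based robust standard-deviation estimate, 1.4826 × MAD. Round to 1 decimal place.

180.9 ms

Sorted: 550, 586, 654, 673, 678, 775, 776, 826, 851, 976, 1011, 1034, 1082 → median = 776
|x − 776| sorted: 0, 1, 50, 75, 98, 103, 122, 190, 200, 226, 235, 258, 306 → MAD = 122
Robust SD ≈ 1.4826 × 122 = 180.877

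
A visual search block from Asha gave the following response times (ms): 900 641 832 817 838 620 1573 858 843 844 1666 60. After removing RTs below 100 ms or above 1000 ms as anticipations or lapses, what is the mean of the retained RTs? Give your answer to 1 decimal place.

Excluded: 60, 1573, 1666
Retained (n=9): Σ = 7193
Mean = 7193/9 = 799.2222

799.2 ms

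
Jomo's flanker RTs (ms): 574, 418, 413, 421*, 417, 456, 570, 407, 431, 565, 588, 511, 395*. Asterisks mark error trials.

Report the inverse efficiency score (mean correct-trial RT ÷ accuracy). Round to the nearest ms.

575 ms

Correct trials (n=11): 574, 418, 413, 417, 456, 570, 407, 431, 565, 588, 511
Mean correct RT = 5350/11 = 486.3636 ms
Proportion correct = 11/13
IES = 486.3636 / (11/13) = 574.793 ms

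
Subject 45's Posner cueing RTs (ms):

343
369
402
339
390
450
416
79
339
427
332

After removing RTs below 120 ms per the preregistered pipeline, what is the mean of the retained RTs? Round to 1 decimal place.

380.7 ms

Excluded: 79
Retained (n=10): Σ = 3807
Mean = 3807/10 = 380.7000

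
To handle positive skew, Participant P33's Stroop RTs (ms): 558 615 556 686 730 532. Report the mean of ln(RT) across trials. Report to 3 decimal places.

6.411

ln(RT): 6.3244, 6.4216, 6.3208, 6.5309, 6.5930, 6.2766
Σ ln(RT) = 38.4673
Mean = 38.4673/6 = 6.41122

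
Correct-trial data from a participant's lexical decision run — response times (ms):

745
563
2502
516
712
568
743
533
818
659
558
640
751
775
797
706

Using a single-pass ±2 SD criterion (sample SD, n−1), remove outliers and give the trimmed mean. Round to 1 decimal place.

n = 16, ΣRT = 12586, M = 786.625
Σ(x−M)² = 3286137.75; s = √(3286137.75/15) = 468.055
Cutoffs: 786.625 ± 2·468.055 → [-149.5, 1722.7]
Outside: 2502 → excluded.
Retained (n=15): Σ = 10084, mean = 10084/15 = 672.267

672.3 ms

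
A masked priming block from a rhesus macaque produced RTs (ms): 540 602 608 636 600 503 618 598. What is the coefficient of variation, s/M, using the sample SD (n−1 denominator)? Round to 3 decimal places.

n = 8, Σ = 4705, M = 588.1250
Σ(x−M)² = 13572.875; s = √(13572.875/7) = 44.0339
CV = 44.0339 / 588.1250 = 0.07487

0.075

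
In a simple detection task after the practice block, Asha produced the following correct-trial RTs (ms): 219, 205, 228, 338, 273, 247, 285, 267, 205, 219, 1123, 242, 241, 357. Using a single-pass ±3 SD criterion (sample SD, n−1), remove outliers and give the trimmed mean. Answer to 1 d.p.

n = 14, ΣRT = 4449, M = 317.786
Σ(x−M)² = 725646.36; s = √(725646.36/13) = 236.260
Cutoffs: 317.786 ± 3·236.260 → [-391.0, 1026.6]
Outside: 1123 → excluded.
Retained (n=13): Σ = 3326, mean = 3326/13 = 255.846

255.8 ms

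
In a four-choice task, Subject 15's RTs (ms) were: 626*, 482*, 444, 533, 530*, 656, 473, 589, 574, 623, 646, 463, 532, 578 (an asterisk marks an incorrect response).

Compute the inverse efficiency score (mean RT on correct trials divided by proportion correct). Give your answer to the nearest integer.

707 ms

Correct trials (n=11): 444, 533, 656, 473, 589, 574, 623, 646, 463, 532, 578
Mean correct RT = 6111/11 = 555.5455 ms
Proportion correct = 11/14
IES = 555.5455 / (11/14) = 707.058 ms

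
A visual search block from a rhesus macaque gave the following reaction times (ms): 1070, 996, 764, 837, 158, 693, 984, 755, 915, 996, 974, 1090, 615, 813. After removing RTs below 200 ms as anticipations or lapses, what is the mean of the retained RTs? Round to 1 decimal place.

Excluded: 158
Retained (n=13): Σ = 11502
Mean = 11502/13 = 884.7692

884.8 ms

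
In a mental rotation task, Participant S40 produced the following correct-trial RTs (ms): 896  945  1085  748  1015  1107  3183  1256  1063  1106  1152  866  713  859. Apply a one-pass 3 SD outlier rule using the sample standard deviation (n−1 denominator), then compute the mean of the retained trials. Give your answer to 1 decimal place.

985.5 ms

n = 14, ΣRT = 15994, M = 1142.429
Σ(x−M)² = 4801781.43; s = √(4801781.43/13) = 607.756
Cutoffs: 1142.429 ± 3·607.756 → [-680.8, 2965.7]
Outside: 3183 → excluded.
Retained (n=13): Σ = 12811, mean = 12811/13 = 985.462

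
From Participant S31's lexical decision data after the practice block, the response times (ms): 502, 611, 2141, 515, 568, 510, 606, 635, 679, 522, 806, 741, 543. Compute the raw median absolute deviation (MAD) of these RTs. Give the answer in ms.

84 ms

Sorted: 502, 510, 515, 522, 543, 568, 606, 611, 635, 679, 741, 806, 2141 → median = 606
|x − 606|: 104, 5, 1535, 91, 38, 96, 0, 29, 73, 84, 200, 135, 63
Sorted deviations: 0, 5, 29, 38, 63, 73, 84, 91, 96, 104, 135, 200, 1535 → MAD = 84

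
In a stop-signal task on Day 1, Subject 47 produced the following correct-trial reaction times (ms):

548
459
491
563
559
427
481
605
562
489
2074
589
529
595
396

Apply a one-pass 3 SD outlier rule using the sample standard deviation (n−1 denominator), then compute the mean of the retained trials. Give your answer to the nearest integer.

521 ms

n = 15, ΣRT = 9367, M = 624.467
Σ(x−M)² = 2305895.73; s = √(2305895.73/14) = 405.841
Cutoffs: 624.467 ± 3·405.841 → [-593.1, 1842.0]
Outside: 2074 → excluded.
Retained (n=14): Σ = 7293, mean = 7293/14 = 520.929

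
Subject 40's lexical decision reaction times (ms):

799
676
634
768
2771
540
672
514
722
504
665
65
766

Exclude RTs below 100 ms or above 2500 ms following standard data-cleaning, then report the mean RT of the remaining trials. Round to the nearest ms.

Excluded: 65, 2771
Retained (n=11): Σ = 7260
Mean = 7260/11 = 660.0000

660 ms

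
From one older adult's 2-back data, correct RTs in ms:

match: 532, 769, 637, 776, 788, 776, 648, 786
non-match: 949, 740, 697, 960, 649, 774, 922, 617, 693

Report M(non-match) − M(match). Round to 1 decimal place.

M(match) = 5712/8 = 714.000
M(non-match) = 7001/9 = 777.889
Difference = 777.889 − 714.000 = 63.889 ms

63.9 ms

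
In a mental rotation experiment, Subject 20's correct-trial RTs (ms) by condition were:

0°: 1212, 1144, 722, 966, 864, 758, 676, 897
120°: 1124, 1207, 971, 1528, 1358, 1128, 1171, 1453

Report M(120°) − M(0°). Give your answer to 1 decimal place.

M(0°) = 7239/8 = 904.875
M(120°) = 9940/8 = 1242.500
Difference = 1242.500 − 904.875 = 337.625 ms

337.6 ms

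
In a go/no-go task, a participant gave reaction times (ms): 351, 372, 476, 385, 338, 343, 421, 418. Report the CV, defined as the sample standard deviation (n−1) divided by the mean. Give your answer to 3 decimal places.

0.123

n = 8, Σ = 3104, M = 388.0000
Σ(x−M)² = 15892.000; s = √(15892.000/7) = 47.6475
CV = 47.6475 / 388.0000 = 0.12280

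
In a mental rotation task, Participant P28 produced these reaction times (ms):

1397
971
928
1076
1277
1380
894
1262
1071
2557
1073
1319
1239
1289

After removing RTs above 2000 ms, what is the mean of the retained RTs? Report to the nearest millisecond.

1167 ms

Excluded: 2557
Retained (n=13): Σ = 15176
Mean = 15176/13 = 1167.3846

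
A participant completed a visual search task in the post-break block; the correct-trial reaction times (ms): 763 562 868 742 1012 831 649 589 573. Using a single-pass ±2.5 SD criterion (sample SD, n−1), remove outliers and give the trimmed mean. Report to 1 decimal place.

732.1 ms

n = 9, ΣRT = 6589, M = 732.111
Σ(x−M)² = 189276.89; s = √(189276.89/8) = 153.817
Cutoffs: 732.111 ± 2.5·153.817 → [347.6, 1116.7]
No RTs fall outside the cutoffs; all 9 retained. Mean = 6589/9 = 732.111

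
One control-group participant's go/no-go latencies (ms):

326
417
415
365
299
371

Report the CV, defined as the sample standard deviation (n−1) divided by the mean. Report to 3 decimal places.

0.129

n = 6, Σ = 2193, M = 365.5000
Σ(x−M)² = 11115.500; s = √(11115.500/5) = 47.1498
CV = 47.1498 / 365.5000 = 0.12900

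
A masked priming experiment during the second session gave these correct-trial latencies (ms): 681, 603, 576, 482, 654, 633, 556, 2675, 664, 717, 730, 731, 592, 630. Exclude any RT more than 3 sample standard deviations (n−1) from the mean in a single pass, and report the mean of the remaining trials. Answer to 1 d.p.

n = 14, ΣRT = 10924, M = 780.286
Σ(x−M)² = 3930404.86; s = √(3930404.86/13) = 549.853
Cutoffs: 780.286 ± 3·549.853 → [-869.3, 2429.8]
Outside: 2675 → excluded.
Retained (n=13): Σ = 8249, mean = 8249/13 = 634.538

634.5 ms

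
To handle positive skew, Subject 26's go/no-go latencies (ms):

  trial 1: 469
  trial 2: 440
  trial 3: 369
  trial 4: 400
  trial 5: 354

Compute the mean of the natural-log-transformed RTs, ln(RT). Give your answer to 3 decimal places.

6.002

ln(RT): 6.1506, 6.0868, 5.9108, 5.9915, 5.8693
Σ ln(RT) = 30.0089
Mean = 30.0089/5 = 6.00179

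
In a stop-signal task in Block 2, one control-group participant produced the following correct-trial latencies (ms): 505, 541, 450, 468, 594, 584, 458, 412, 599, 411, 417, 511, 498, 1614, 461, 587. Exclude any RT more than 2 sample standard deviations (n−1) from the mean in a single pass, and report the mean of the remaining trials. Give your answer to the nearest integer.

500 ms

n = 16, ΣRT = 9110, M = 569.375
Σ(x−M)² = 1228445.75; s = √(1228445.75/15) = 286.175
Cutoffs: 569.375 ± 2·286.175 → [-3.0, 1141.7]
Outside: 1614 → excluded.
Retained (n=15): Σ = 7496, mean = 7496/15 = 499.733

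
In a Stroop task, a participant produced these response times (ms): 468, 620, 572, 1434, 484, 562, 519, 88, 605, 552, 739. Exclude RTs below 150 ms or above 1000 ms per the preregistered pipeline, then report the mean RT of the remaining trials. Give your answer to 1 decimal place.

569.0 ms

Excluded: 88, 1434
Retained (n=9): Σ = 5121
Mean = 5121/9 = 569.0000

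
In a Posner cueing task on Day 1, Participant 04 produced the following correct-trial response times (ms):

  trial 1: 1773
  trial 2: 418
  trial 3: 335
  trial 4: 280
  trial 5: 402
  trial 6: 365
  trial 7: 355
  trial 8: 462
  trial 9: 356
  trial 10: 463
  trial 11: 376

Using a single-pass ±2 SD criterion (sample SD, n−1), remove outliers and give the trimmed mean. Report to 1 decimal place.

n = 11, ΣRT = 5585, M = 507.727
Σ(x−M)² = 1790000.18; s = √(1790000.18/10) = 423.084
Cutoffs: 507.727 ± 2·423.084 → [-338.4, 1353.9]
Outside: 1773 → excluded.
Retained (n=10): Σ = 3812, mean = 3812/10 = 381.200

381.2 ms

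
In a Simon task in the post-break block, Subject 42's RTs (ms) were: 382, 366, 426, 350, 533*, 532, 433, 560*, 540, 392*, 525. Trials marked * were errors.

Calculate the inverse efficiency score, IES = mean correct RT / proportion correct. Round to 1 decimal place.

610.8 ms

Correct trials (n=8): 382, 366, 426, 350, 532, 433, 540, 525
Mean correct RT = 3554/8 = 444.2500 ms
Proportion correct = 8/11
IES = 444.2500 / (8/11) = 610.844 ms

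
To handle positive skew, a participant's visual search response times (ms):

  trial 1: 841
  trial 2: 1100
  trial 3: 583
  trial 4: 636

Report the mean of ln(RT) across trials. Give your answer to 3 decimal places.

6.640

ln(RT): 6.7346, 7.0031, 6.3682, 6.4552
Σ ln(RT) = 26.5610
Mean = 26.5610/4 = 6.64026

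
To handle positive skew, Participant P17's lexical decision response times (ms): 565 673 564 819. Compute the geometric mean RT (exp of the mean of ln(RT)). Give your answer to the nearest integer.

647 ms

ln(RT): 6.3368, 6.5117, 6.3351, 6.7081
Mean ln(RT) = 25.8917/4 = 6.47293
Geometric mean = exp(6.47293) = 647.38 ms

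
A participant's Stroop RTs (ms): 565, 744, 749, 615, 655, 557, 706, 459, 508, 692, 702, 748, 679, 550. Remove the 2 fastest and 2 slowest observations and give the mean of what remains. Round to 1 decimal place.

Sorted: 459, 508, 550, 557, 565, 615, 655, 679, 692, 702, 706, 744, 748, 749
Drop lowest 2 (459, 508) and highest 2 (748, 749)
Remaining (n=10): Σ = 6465, mean = 6465/10 = 646.500

646.5 ms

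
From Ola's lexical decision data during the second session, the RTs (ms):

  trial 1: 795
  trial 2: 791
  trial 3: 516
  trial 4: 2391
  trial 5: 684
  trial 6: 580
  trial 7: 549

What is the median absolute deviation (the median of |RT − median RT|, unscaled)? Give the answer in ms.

Sorted: 516, 549, 580, 684, 791, 795, 2391 → median = 684
|x − 684|: 111, 107, 168, 1707, 0, 104, 135
Sorted deviations: 0, 104, 107, 111, 135, 168, 1707 → MAD = 111

111 ms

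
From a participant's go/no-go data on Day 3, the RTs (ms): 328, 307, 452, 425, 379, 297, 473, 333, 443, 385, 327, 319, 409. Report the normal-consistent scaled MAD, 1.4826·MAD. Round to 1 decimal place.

77.1 ms

Sorted: 297, 307, 319, 327, 328, 333, 379, 385, 409, 425, 443, 452, 473 → median = 379
|x − 379| sorted: 0, 6, 30, 46, 46, 51, 52, 60, 64, 72, 73, 82, 94 → MAD = 52
Robust SD ≈ 1.4826 × 52 = 77.095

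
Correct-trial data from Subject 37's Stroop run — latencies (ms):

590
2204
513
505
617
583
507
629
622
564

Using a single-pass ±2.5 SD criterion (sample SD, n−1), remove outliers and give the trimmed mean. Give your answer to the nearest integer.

570 ms

n = 10, ΣRT = 7334, M = 733.400
Σ(x−M)² = 2423402.40; s = √(2423402.40/9) = 518.909
Cutoffs: 733.400 ± 2.5·518.909 → [-563.9, 2030.7]
Outside: 2204 → excluded.
Retained (n=9): Σ = 5130, mean = 5130/9 = 570.000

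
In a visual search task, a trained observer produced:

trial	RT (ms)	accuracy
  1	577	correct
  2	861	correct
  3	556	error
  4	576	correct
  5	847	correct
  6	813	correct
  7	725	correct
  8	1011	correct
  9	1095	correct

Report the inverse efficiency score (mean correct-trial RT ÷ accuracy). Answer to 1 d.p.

914.8 ms

Correct trials (n=8): 577, 861, 576, 847, 813, 725, 1011, 1095
Mean correct RT = 6505/8 = 813.1250 ms
Proportion correct = 8/9
IES = 813.1250 / (8/9) = 914.766 ms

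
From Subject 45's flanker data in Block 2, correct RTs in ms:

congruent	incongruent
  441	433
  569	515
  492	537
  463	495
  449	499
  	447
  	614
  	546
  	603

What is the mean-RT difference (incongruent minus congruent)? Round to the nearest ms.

M(congruent) = 2414/5 = 482.800
M(incongruent) = 4689/9 = 521.000
Difference = 521.000 − 482.800 = 38.200 ms

38 ms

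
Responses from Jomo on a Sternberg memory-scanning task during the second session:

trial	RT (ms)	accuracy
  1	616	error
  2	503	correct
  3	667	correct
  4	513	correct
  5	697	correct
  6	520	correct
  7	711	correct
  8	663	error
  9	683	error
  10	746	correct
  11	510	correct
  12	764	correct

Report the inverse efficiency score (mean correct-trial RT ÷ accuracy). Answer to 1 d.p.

834.2 ms

Correct trials (n=9): 503, 667, 513, 697, 520, 711, 746, 510, 764
Mean correct RT = 5631/9 = 625.6667 ms
Proportion correct = 9/12
IES = 625.6667 / (9/12) = 834.222 ms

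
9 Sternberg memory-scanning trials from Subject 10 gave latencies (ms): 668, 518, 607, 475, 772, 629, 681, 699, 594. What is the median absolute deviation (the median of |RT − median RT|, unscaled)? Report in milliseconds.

52 ms

Sorted: 475, 518, 594, 607, 629, 668, 681, 699, 772 → median = 629
|x − 629|: 39, 111, 22, 154, 143, 0, 52, 70, 35
Sorted deviations: 0, 22, 35, 39, 52, 70, 111, 143, 154 → MAD = 52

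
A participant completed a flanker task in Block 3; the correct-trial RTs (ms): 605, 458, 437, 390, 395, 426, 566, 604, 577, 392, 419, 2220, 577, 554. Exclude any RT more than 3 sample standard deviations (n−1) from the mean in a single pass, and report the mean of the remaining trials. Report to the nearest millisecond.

492 ms

n = 14, ΣRT = 8620, M = 615.714
Σ(x−M)² = 2864472.86; s = √(2864472.86/13) = 469.408
Cutoffs: 615.714 ± 3·469.408 → [-792.5, 2023.9]
Outside: 2220 → excluded.
Retained (n=13): Σ = 6400, mean = 6400/13 = 492.308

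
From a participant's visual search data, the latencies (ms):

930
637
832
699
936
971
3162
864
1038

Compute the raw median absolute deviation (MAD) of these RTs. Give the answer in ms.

98 ms

Sorted: 637, 699, 832, 864, 930, 936, 971, 1038, 3162 → median = 930
|x − 930|: 0, 293, 98, 231, 6, 41, 2232, 66, 108
Sorted deviations: 0, 6, 41, 66, 98, 108, 231, 293, 2232 → MAD = 98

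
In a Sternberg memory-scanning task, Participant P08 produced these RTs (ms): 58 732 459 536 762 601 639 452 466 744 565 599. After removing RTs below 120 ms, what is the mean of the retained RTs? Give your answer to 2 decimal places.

595.91 ms

Excluded: 58
Retained (n=11): Σ = 6555
Mean = 6555/11 = 595.9091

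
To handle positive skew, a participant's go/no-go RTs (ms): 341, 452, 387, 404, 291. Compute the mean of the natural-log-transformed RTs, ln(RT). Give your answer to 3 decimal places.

ln(RT): 5.8319, 6.1137, 5.9584, 6.0014, 5.6733
Σ ln(RT) = 29.5787
Mean = 29.5787/5 = 5.91575

5.916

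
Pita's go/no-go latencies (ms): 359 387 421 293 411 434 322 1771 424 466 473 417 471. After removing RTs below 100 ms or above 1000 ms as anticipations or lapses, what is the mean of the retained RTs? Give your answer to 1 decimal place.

Excluded: 1771
Retained (n=12): Σ = 4878
Mean = 4878/12 = 406.5000

406.5 ms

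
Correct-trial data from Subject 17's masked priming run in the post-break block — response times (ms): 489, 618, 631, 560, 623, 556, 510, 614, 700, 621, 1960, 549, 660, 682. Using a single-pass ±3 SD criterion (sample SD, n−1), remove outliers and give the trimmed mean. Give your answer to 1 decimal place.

601.0 ms

n = 14, ΣRT = 9773, M = 698.071
Σ(x−M)² = 1764280.93; s = √(1764280.93/13) = 368.394
Cutoffs: 698.071 ± 3·368.394 → [-407.1, 1803.3]
Outside: 1960 → excluded.
Retained (n=13): Σ = 7813, mean = 7813/13 = 601.000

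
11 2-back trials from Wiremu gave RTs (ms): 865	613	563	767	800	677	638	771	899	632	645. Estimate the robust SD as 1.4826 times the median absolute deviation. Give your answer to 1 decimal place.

133.4 ms

Sorted: 563, 613, 632, 638, 645, 677, 767, 771, 800, 865, 899 → median = 677
|x − 677| sorted: 0, 32, 39, 45, 64, 90, 94, 114, 123, 188, 222 → MAD = 90
Robust SD ≈ 1.4826 × 90 = 133.434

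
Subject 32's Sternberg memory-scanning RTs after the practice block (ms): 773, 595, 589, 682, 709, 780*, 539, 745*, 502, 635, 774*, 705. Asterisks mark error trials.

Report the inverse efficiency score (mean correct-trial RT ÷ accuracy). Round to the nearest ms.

849 ms

Correct trials (n=9): 773, 595, 589, 682, 709, 539, 502, 635, 705
Mean correct RT = 5729/9 = 636.5556 ms
Proportion correct = 9/12
IES = 636.5556 / (9/12) = 848.741 ms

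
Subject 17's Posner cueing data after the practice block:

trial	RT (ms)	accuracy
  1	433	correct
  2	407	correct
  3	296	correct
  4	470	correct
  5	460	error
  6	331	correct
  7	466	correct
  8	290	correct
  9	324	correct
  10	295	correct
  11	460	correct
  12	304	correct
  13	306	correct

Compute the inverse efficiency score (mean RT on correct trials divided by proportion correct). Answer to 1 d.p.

395.6 ms

Correct trials (n=12): 433, 407, 296, 470, 331, 466, 290, 324, 295, 460, 304, 306
Mean correct RT = 4382/12 = 365.1667 ms
Proportion correct = 12/13
IES = 365.1667 / (12/13) = 395.597 ms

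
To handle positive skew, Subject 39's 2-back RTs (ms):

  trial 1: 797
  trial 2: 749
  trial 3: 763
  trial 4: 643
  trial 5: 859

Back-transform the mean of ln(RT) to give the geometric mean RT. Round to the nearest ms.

ln(RT): 6.6809, 6.6187, 6.6373, 6.4661, 6.7558
Mean ln(RT) = 33.1588/5 = 6.63175
Geometric mean = exp(6.63175) = 758.81 ms

759 ms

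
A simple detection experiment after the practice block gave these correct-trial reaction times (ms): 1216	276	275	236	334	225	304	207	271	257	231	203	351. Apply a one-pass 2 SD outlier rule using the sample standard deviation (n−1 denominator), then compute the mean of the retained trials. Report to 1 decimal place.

264.2 ms

n = 13, ΣRT = 4386, M = 337.385
Σ(x−M)² = 861091.08; s = √(861091.08/12) = 267.876
Cutoffs: 337.385 ± 2·267.876 → [-198.4, 873.1]
Outside: 1216 → excluded.
Retained (n=12): Σ = 3170, mean = 3170/12 = 264.167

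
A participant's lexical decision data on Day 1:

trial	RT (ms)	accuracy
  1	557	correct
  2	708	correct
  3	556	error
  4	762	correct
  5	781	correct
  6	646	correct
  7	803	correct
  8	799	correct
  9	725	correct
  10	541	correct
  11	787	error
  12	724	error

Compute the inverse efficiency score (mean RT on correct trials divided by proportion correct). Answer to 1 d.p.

Correct trials (n=9): 557, 708, 762, 781, 646, 803, 799, 725, 541
Mean correct RT = 6322/9 = 702.4444 ms
Proportion correct = 9/12
IES = 702.4444 / (9/12) = 936.593 ms

936.6 ms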